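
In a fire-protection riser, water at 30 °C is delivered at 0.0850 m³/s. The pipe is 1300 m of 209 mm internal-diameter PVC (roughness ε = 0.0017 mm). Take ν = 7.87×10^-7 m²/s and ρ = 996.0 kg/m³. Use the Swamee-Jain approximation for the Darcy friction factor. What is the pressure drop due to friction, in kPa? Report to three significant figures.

Δp ≈ 240 kPa

V = 4Q/(πD²) = 4·0.0850/(π·0.209²) = 2.478 m/s
Re = VD/ν = 2.478·0.209/7.87×10^-7 = 6.58×10^5 → turbulent
ε/D = 0.0017/209 = 8.13×10^-6
Swamee-Jain: f = 0.01263
h_f = f(L/D)V²/(2g) = 0.01263·(1300/0.209)·2.478²/(2·9.81) = 24.57 m
Δp = ρg·h_f = 996.0·9.81·24.57 = 240.1 kPa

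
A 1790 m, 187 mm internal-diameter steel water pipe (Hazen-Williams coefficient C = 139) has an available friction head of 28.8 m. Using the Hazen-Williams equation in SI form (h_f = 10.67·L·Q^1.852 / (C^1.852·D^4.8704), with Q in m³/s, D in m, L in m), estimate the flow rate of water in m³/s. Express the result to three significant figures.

Rearranging: Q = [h_f·C^1.852·D^4.8704 / (10.67·L)]^(1/1.852)
Q = [28.8·139^1.852·0.187^4.8704 / (10.67·1790)]^0.540 = 0.05065 m³/s

Q ≈ 0.0506 m³/s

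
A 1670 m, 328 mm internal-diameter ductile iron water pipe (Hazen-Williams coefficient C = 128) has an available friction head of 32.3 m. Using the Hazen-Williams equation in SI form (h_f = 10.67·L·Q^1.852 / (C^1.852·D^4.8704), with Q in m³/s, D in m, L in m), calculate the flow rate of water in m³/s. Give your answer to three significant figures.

Rearranging: Q = [h_f·C^1.852·D^4.8704 / (10.67·L)]^(1/1.852)
Q = [32.3·128^1.852·0.328^4.8704 / (10.67·1670)]^0.540 = 0.2258 m³/s

Q ≈ 0.226 m³/s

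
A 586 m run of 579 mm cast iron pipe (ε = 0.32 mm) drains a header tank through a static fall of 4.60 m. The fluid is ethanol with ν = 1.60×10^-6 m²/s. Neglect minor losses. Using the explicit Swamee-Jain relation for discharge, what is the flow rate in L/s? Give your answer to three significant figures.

Swamee-Jain (Type II): Q = -0.965·√(gD⁵h_f/L)·ln[ε/(3.7D) + √(3.17ν²L/(gD³h_f))]
√(gD⁵h_f/L) = √(9.81·0.579⁵·4.60/586) = 0.07079
ε/(3.7D) = 1.49×10^-4; √(3.17ν²L/(gD³h_f)) = 2.33×10^-5
Q = -0.965·0.07079·ln(1.727×10^-4) = 0.5919 m³/s
Check: V = 2.25 m/s, Re = 8.13×10^5, f = 0.01776, h_f = 4.63 m ≈ 4.60 m ✓

Q ≈ 592 L/s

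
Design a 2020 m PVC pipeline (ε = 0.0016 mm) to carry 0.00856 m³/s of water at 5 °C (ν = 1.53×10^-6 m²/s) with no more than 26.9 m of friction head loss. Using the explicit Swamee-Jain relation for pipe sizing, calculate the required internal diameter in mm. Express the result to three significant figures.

D ≈ 98.5 mm

Swamee-Jain (Type III): D = 0.66·[ε^1.25·(LQ²/(gh_f))^4.75 + ν·Q^9.4·(L/(gh_f))^5.2]^0.04
LQ²/(gh_f) = 5.609×10^-4; L/(gh_f) = 7.655
Term 1 = ε^1.25·(…)^4.75 = 2.05×10^-23; Term 2 = ν·Q^9.4·(…)^5.2 = 2.22×10^-21
D = 0.66·(2.05×10^-23 + 2.22×10^-21)^0.04 = 0.09853 m = 98.5 mm
Check: V = 1.12 m/s, Re = 7.23×10^4, f = 0.01922, h_f = 25.3 m ≈ 26.9 m ✓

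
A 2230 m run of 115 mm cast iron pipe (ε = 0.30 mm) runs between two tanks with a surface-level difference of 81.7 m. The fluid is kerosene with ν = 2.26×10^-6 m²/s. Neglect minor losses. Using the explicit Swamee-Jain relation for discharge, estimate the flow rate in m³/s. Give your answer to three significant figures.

Q ≈ 0.0183 m³/s

Swamee-Jain (Type II): Q = -0.965·√(gD⁵h_f/L)·ln[ε/(3.7D) + √(3.17ν²L/(gD³h_f))]
√(gD⁵h_f/L) = √(9.81·0.115⁵·81.7/2230) = 0.002689
ε/(3.7D) = 7.05×10^-4; √(3.17ν²L/(gD³h_f)) = 1.72×10^-4
Q = -0.965·0.002689·ln(8.772×10^-4) = 0.01826 m³/s
Check: V = 1.76 m/s, Re = 8.95×10^4, f = 0.02700, h_f = 82.5 m ≈ 81.7 m ✓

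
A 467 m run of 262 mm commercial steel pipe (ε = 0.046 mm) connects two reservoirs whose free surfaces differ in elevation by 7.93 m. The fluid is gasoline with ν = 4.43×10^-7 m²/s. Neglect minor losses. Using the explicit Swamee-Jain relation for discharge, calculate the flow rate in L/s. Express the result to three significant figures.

Swamee-Jain (Type II): Q = -0.965·√(gD⁵h_f/L)·ln[ε/(3.7D) + √(3.17ν²L/(gD³h_f))]
√(gD⁵h_f/L) = √(9.81·0.262⁵·7.93/467) = 0.01434
ε/(3.7D) = 4.75×10^-5; √(3.17ν²L/(gD³h_f)) = 1.44×10^-5
Q = -0.965·0.01434·ln(6.186×10^-5) = 0.1341 m³/s
Check: V = 2.49 m/s, Re = 1.47×10^6, f = 0.01420, h_f = 7.98 m ≈ 7.93 m ✓

Q ≈ 134 L/s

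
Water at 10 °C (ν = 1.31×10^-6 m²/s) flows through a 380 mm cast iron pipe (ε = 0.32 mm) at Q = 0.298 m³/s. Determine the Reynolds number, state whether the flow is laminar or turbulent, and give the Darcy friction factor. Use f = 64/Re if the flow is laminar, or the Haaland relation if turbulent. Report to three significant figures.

Re ≈ 7.62×10^5; turbulent; f ≈ 0.0193

V = 4Q/(πD²) = 2.628 m/s
Re = VD/ν = 2.628·0.380/1.31×10^-6 = 7.62×10^5
Re > 4000 → turbulent; ε/D = 8.42×10^-4
Haaland: f = 0.01927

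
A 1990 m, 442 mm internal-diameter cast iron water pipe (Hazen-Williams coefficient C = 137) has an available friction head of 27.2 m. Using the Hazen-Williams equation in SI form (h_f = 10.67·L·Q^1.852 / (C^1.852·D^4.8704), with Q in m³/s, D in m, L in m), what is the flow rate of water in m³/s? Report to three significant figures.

Q ≈ 0.439 m³/s

Rearranging: Q = [h_f·C^1.852·D^4.8704 / (10.67·L)]^(1/1.852)
Q = [27.2·137^1.852·0.442^4.8704 / (10.67·1990)]^0.540 = 0.4390 m³/s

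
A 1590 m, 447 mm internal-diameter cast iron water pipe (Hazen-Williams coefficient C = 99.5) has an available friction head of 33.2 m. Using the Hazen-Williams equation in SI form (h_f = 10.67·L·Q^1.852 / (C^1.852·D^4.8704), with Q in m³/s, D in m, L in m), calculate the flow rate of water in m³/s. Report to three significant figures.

Rearranging: Q = [h_f·C^1.852·D^4.8704 / (10.67·L)]^(1/1.852)
Q = [33.2·99.5^1.852·0.447^4.8704 / (10.67·1590)]^0.540 = 0.4128 m³/s

Q ≈ 0.413 m³/s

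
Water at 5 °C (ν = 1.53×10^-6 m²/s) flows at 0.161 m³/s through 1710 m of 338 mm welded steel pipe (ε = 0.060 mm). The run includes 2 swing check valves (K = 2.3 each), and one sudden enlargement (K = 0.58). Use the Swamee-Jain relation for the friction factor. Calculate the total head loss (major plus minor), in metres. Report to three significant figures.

V = 4Q/(πD²) = 1.794 m/s; V²/2g = 0.1641 m
Re = 3.96×10^5, ε/D = 1.78×10^-4 → f = 0.01564 (Swamee-Jain)
Major: h_f = f(L/D)·V²/2g = 0.01564·5059·0.1641 = 12.99 m
Minor: ΣK = 5.18; h_m = ΣK·V²/2g = 0.8500 m
Total H_L = 12.99 + 0.8500 = 13.84 m

H_L ≈ 13.8 m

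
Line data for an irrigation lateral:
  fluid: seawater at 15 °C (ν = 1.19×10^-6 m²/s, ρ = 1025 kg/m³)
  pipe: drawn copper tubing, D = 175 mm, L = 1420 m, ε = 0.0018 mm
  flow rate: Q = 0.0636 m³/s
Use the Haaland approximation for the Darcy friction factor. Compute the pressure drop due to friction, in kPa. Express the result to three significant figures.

V = 4Q/(πD²) = 4·0.0636/(π·0.175²) = 2.644 m/s
Re = VD/ν = 2.644·0.175/1.19×10^-6 = 3.89×10^5 → turbulent
ε/D = 0.0018/175 = 1.03×10^-5
Haaland: f = 0.01377
h_f = f(L/D)V²/(2g) = 0.01377·(1420/0.175)·2.644²/(2·9.81) = 39.81 m
Δp = ρg·h_f = 1025·9.81·39.81 = 400.3 kPa

Δp ≈ 400 kPa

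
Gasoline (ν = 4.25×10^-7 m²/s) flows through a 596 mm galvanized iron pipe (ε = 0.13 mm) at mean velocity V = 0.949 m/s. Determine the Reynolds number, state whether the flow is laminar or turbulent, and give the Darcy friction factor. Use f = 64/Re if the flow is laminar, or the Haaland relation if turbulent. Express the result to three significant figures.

Re ≈ 1.33×10^6; turbulent; f ≈ 0.0146

Re = VD/ν = 0.9490·0.596/4.25×10^-7 = 1.33×10^6
Re > 4000 → turbulent; ε/D = 2.18×10^-4
Haaland: f = 0.01461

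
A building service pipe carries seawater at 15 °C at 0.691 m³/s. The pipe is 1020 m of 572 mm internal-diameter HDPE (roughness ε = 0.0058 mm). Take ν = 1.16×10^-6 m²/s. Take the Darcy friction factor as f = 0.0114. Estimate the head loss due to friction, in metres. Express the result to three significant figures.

h_f ≈ 7.49 m

V = 4Q/(πD²) = 4·0.691/(π·0.572²) = 2.689 m/s
h_f = f(L/D)V²/(2g) = 0.01140·(1020/0.572)·2.689²/(2·9.81) = 7.492 m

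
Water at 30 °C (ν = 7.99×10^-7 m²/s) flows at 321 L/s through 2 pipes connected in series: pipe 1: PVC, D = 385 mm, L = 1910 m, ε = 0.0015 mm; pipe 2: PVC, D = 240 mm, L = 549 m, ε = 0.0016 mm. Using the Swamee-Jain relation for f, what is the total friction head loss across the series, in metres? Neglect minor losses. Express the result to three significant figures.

Pipe 1: V = 2.757 m/s, Re = 1.33×10^6, ε/D = 3.90×10^-6, f = 0.01119, h_1 = f(L/D)V²/2g = 21.51 m
Pipe 2: V = 7.096 m/s, Re = 2.13×10^6, ε/D = 6.67×10^-6, f = 0.01052, h_2 = f(L/D)V²/2g = 61.78 m
Series → Q common, losses add: H = Σh = 83.28 m

H ≈ 83.3 m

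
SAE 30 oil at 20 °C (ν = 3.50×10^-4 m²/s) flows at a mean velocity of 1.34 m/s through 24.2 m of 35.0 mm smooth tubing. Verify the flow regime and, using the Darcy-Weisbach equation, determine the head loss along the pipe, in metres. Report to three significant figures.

h_f ≈ 30.2 m

Re = VD/ν = 1.34·0.03500/3.50×10^-4 = 134 → laminar (Re < 2300)
f = 64/Re = 0.4776
h_f = f(L/D)V²/(2g) = 0.4776·(24.2/0.03500)·1.34²/(2·9.81) = 30.22 m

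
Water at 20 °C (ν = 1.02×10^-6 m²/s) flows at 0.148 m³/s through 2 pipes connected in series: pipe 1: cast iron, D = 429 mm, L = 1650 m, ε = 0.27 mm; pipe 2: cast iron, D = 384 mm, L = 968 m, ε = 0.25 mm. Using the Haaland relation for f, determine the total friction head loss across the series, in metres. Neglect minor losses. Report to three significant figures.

H ≈ 7.68 m

Pipe 1: V = 1.024 m/s, Re = 4.31×10^5, ε/D = 6.29×10^-4, f = 0.01846, h_1 = f(L/D)V²/2g = 3.794 m
Pipe 2: V = 1.278 m/s, Re = 4.81×10^5, ε/D = 6.51×10^-4, f = 0.01850, h_2 = f(L/D)V²/2g = 3.882 m
Series → Q common, losses add: H = Σh = 7.676 m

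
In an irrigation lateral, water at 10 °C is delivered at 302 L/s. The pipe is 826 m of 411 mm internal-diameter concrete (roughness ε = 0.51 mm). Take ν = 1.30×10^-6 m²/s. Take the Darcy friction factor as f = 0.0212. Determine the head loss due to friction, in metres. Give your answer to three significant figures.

V = 4Q/(πD²) = 4·0.302/(π·0.411²) = 2.276 m/s
h_f = f(L/D)V²/(2g) = 0.02120·(826/0.411)·2.276²/(2·9.81) = 11.25 m

h_f ≈ 11.3 m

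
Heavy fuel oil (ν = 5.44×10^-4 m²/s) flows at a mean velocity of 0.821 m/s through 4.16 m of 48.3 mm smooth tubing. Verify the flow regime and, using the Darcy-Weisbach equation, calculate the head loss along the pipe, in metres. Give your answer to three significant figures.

h_f ≈ 2.60 m

Re = VD/ν = 0.821·0.04830/5.44×10^-4 = 72.9 → laminar (Re < 2300)
f = 64/Re = 0.8780
h_f = f(L/D)V²/(2g) = 0.8780·(4.16/0.04830)·0.821²/(2·9.81) = 2.598 m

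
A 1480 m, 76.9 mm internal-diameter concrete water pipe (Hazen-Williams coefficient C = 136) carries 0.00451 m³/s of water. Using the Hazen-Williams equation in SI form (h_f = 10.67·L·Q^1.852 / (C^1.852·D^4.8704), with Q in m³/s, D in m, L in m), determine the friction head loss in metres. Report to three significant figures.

h_f ≈ 21.3 m

h_f = 10.67·1480·0.00451^1.852 / (136^1.852·0.0769^4.8704) = 21.31 m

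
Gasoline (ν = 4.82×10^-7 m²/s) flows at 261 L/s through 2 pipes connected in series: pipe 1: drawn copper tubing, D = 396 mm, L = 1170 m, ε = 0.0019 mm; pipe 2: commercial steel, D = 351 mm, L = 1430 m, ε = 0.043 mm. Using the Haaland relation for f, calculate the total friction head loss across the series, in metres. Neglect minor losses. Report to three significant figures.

Pipe 1: V = 2.119 m/s, Re = 1.74×10^6, ε/D = 4.80×10^-6, f = 0.01070, h_1 = f(L/D)V²/2g = 7.235 m
Pipe 2: V = 2.697 m/s, Re = 1.96×10^6, ε/D = 1.23×10^-4, f = 0.01313, h_2 = f(L/D)V²/2g = 19.83 m
Series → Q common, losses add: H = Σh = 27.07 m

H ≈ 27.1 m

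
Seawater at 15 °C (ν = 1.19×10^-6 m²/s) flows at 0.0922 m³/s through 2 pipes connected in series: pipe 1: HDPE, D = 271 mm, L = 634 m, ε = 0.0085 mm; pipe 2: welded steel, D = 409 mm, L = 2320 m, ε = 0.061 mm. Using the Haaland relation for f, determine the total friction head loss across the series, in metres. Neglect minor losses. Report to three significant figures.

Pipe 1: V = 1.598 m/s, Re = 3.64×10^5, ε/D = 3.14×10^-5, f = 0.01414, h_1 = f(L/D)V²/2g = 4.309 m
Pipe 2: V = 0.7018 m/s, Re = 2.41×10^5, ε/D = 1.49×10^-4, f = 0.01610, h_2 = f(L/D)V²/2g = 2.292 m
Series → Q common, losses add: H = Σh = 6.601 m

H ≈ 6.60 m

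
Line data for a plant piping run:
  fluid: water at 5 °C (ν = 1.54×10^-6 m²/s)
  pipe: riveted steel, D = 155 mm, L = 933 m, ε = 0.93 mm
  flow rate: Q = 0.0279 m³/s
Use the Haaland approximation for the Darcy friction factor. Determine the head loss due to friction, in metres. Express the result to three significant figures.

h_f ≈ 21.9 m

V = 4Q/(πD²) = 4·0.0279/(π·0.155²) = 1.479 m/s
Re = VD/ν = 1.479·0.155/1.54×10^-6 = 1.49×10^5 → turbulent
ε/D = 0.93/155 = 0.00600
Haaland: f = 0.03269
h_f = f(L/D)V²/(2g) = 0.03269·(933/0.155)·1.479²/(2·9.81) = 21.93 m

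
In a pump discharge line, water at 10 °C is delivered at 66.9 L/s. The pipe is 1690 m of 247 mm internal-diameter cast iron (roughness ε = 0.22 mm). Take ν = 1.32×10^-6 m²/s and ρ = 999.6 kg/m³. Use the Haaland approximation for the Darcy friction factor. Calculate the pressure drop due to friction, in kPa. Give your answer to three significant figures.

V = 4Q/(πD²) = 4·0.0669/(π·0.247²) = 1.396 m/s
Re = VD/ν = 1.396·0.247/1.32×10^-6 = 2.61×10^5 → turbulent
ε/D = 0.22/247 = 8.91×10^-4
Haaland: f = 0.02018
h_f = f(L/D)V²/(2g) = 0.02018·(1690/0.247)·1.396²/(2·9.81) = 13.72 m
Δp = ρg·h_f = 999.6·9.81·13.72 = 134.5 kPa

Δp ≈ 134 kPa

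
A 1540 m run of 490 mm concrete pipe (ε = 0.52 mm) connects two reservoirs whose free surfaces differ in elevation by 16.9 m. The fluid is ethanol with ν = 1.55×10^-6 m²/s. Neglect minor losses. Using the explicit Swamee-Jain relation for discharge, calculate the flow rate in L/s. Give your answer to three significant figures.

Q ≈ 430 L/s

Swamee-Jain (Type II): Q = -0.965·√(gD⁵h_f/L)·ln[ε/(3.7D) + √(3.17ν²L/(gD³h_f))]
√(gD⁵h_f/L) = √(9.81·0.490⁵·16.9/1540) = 0.05515
ε/(3.7D) = 2.87×10^-4; √(3.17ν²L/(gD³h_f)) = 2.45×10^-5
Q = -0.965·0.05515·ln(3.113×10^-4) = 0.4297 m³/s
Check: V = 2.28 m/s, Re = 7.20×10^5, f = 0.02043, h_f = 17.0 m ≈ 16.9 m ✓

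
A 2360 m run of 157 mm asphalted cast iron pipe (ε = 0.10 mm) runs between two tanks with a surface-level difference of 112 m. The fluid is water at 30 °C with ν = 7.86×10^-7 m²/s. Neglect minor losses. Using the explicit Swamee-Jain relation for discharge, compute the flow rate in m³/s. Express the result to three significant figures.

Q ≈ 0.0546 m³/s

Swamee-Jain (Type II): Q = -0.965·√(gD⁵h_f/L)·ln[ε/(3.7D) + √(3.17ν²L/(gD³h_f))]
√(gD⁵h_f/L) = √(9.81·0.157⁵·112/2360) = 0.006664
ε/(3.7D) = 1.72×10^-4; √(3.17ν²L/(gD³h_f)) = 3.30×10^-5
Q = -0.965·0.006664·ln(2.051×10^-4) = 0.05461 m³/s
Check: V = 2.82 m/s, Re = 5.63×10^5, f = 0.01849, h_f = 113 m ≈ 112 m ✓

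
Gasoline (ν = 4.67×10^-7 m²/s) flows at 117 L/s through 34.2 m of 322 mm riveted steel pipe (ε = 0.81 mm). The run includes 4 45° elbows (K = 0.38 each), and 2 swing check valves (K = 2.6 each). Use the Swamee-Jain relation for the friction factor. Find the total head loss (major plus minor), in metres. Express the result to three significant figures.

V = 4Q/(πD²) = 1.437 m/s; V²/2g = 0.1052 m
Re = 9.91×10^5, ε/D = 0.00252 → f = 0.02515 (Swamee-Jain)
Major: h_f = f(L/D)·V²/2g = 0.02515·106.2·0.1052 = 0.2810 m
Minor: ΣK = 6.72; h_m = ΣK·V²/2g = 0.7070 m
Total H_L = 0.2810 + 0.7070 = 0.9880 m

H_L ≈ 0.988 m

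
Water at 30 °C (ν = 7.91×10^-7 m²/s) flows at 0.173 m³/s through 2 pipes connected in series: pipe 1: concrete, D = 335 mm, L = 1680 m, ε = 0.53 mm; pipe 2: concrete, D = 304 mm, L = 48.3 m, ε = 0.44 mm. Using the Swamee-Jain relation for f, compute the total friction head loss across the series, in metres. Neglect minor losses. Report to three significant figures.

H ≈ 23.0 m

Pipe 1: V = 1.963 m/s, Re = 8.31×10^5, ε/D = 0.00158, f = 0.02238, h_1 = f(L/D)V²/2g = 22.04 m
Pipe 2: V = 2.383 m/s, Re = 9.16×10^5, ε/D = 0.00145, f = 0.02187, h_2 = f(L/D)V²/2g = 1.006 m
Series → Q common, losses add: H = Σh = 23.04 m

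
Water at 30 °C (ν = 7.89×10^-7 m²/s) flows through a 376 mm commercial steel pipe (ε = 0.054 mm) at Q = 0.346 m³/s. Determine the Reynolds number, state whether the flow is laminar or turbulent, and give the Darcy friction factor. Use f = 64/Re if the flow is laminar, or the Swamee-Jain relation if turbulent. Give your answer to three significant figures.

Re ≈ 1.48×10^6; turbulent; f ≈ 0.0138

V = 4Q/(πD²) = 3.116 m/s
Re = VD/ν = 3.116·0.376/7.89×10^-7 = 1.48×10^6
Re > 4000 → turbulent; ε/D = 1.44×10^-4
Swamee-Jain: f = 0.01377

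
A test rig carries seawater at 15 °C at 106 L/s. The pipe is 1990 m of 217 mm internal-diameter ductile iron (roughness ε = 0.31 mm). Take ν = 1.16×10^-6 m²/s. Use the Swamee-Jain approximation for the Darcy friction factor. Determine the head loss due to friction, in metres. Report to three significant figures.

h_f ≈ 84.5 m

V = 4Q/(πD²) = 4·0.106/(π·0.217²) = 2.866 m/s
Re = VD/ν = 2.866·0.217/1.16×10^-6 = 5.36×10^5 → turbulent
ε/D = 0.31/217 = 0.00143
Swamee-Jain: f = 0.02201
h_f = f(L/D)V²/(2g) = 0.02201·(1990/0.217)·2.866²/(2·9.81) = 84.50 m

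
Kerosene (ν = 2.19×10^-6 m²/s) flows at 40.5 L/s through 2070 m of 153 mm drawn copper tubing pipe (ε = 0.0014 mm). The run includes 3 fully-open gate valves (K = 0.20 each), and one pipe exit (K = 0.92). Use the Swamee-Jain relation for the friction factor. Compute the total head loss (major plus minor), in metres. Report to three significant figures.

H_L ≈ 55.3 m

V = 4Q/(πD²) = 2.203 m/s; V²/2g = 0.2473 m
Re = 1.54×10^5, ε/D = 9.15×10^-6 → f = 0.01643 (Swamee-Jain)
Major: h_f = f(L/D)·V²/2g = 0.01643·13529·0.2473 = 54.97 m
Minor: ΣK = 1.52; h_m = ΣK·V²/2g = 0.3759 m
Total H_L = 54.97 + 0.3759 = 55.35 m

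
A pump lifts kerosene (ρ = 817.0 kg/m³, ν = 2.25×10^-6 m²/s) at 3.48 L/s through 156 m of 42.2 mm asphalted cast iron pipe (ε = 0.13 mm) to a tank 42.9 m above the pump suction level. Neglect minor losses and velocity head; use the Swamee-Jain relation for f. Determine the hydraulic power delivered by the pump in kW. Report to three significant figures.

P_hyd ≈ 2.15 kW

V = 4Q/(πD²) = 2.488 m/s; Re = 4.67×10^4; ε/D = 0.00308; f = 0.02925
h_f = f(L/D)V²/2g = 34.12 m
Total head H = z + h_f = 42.9 + 34.12 = 77.02 m
P_hyd = ρgQH = 817.0·9.81·0.00348·77.02 = 2.148 kW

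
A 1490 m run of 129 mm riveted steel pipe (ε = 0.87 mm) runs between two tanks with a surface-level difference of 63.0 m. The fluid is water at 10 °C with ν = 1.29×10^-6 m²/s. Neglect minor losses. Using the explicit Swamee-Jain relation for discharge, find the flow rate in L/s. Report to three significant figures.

Q ≈ 23.3 L/s

Swamee-Jain (Type II): Q = -0.965·√(gD⁵h_f/L)·ln[ε/(3.7D) + √(3.17ν²L/(gD³h_f))]
√(gD⁵h_f/L) = √(9.81·0.129⁵·63.0/1490) = 0.003849
ε/(3.7D) = 0.00182; √(3.17ν²L/(gD³h_f)) = 7.70×10^-5
Q = -0.965·0.003849·ln(0.001900) = 0.02328 m³/s
Check: V = 1.78 m/s, Re = 1.78×10^5, f = 0.03393, h_f = 63.4 m ≈ 63.0 m ✓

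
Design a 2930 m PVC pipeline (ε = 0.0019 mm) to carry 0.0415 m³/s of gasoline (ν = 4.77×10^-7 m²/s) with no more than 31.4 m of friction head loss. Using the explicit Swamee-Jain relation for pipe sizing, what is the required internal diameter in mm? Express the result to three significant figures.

D ≈ 178 mm

Swamee-Jain (Type III): D = 0.66·[ε^1.25·(LQ²/(gh_f))^4.75 + ν·Q^9.4·(L/(gh_f))^5.2]^0.04
LQ²/(gh_f) = 0.01638; L/(gh_f) = 9.512
Term 1 = ε^1.25·(…)^4.75 = 2.33×10^-16; Term 2 = ν·Q^9.4·(…)^5.2 = 5.96×10^-15
D = 0.66·(2.33×10^-16 + 5.96×10^-15)^0.04 = 0.1783 m = 178 mm
Check: V = 1.66 m/s, Re = 6.21×10^5, f = 0.01279, h_f = 29.6 m ≈ 31.4 m ✓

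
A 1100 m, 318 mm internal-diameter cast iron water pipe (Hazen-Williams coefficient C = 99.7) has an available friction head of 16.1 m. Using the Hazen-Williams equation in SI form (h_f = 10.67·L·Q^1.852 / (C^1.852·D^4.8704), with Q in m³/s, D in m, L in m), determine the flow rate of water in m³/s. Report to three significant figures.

Q ≈ 0.139 m³/s

Rearranging: Q = [h_f·C^1.852·D^4.8704 / (10.67·L)]^(1/1.852)
Q = [16.1·99.7^1.852·0.318^4.8704 / (10.67·1100)]^0.540 = 0.1395 m³/s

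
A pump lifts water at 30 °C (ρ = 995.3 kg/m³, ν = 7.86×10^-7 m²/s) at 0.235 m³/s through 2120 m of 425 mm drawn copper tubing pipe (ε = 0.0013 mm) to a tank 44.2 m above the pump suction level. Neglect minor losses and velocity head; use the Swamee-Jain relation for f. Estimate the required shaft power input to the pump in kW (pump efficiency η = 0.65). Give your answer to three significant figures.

P_shaft ≈ 185 kW

V = 4Q/(πD²) = 1.657 m/s; Re = 8.96×10^5; ε/D = 3.06×10^-6; f = 0.01190
h_f = f(L/D)V²/2g = 8.300 m
Total head H = z + h_f = 44.2 + 8.300 = 52.50 m
P_hyd = ρgQH = 995.3·9.81·0.235·52.50 = 120.5 kW
P_shaft = P_hyd/η = 120.5/0.65 = 185.3 kW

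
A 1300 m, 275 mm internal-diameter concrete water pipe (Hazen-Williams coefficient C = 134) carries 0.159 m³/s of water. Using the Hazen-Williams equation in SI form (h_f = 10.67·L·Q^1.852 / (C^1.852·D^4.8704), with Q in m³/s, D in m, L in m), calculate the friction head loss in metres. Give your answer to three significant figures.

h_f = 10.67·1300·0.159^1.852 / (134^1.852·0.275^4.8704) = 28.47 m

h_f ≈ 28.5 m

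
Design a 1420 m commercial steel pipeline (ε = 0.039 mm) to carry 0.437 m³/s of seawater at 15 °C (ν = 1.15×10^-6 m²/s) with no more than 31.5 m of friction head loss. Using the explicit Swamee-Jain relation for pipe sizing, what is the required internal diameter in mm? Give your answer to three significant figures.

D ≈ 397 mm

Swamee-Jain (Type III): D = 0.66·[ε^1.25·(LQ²/(gh_f))^4.75 + ν·Q^9.4·(L/(gh_f))^5.2]^0.04
LQ²/(gh_f) = 0.8775; L/(gh_f) = 4.595
Term 1 = ε^1.25·(…)^4.75 = 1.66×10^-6; Term 2 = ν·Q^9.4·(…)^5.2 = 1.33×10^-6
D = 0.66·(1.66×10^-6 + 1.33×10^-6)^0.04 = 0.3968 m = 397 mm
Check: V = 3.53 m/s, Re = 1.22×10^6, f = 0.01327, h_f = 30.2 m ≈ 31.5 m ✓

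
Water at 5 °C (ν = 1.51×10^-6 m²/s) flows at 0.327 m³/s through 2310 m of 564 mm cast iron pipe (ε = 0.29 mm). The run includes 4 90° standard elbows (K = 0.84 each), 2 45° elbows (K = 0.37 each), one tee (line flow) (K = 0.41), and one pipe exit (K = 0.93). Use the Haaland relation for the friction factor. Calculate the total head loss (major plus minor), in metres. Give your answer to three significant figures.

H_L ≈ 6.80 m

V = 4Q/(πD²) = 1.309 m/s; V²/2g = 0.08732 m
Re = 4.89×10^5, ε/D = 5.14×10^-4 → f = 0.01768 (Haaland)
Major: h_f = f(L/D)·V²/2g = 0.01768·4096·0.08732 = 6.325 m
Minor: ΣK = 5.44; h_m = ΣK·V²/2g = 0.4750 m
Total H_L = 6.325 + 0.4750 = 6.800 m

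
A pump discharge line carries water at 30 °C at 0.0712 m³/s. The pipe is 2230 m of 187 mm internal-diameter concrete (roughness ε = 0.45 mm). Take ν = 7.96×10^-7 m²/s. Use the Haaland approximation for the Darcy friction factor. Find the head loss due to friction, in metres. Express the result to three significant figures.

h_f ≈ 102 m

V = 4Q/(πD²) = 4·0.0712/(π·0.187²) = 2.592 m/s
Re = VD/ν = 2.592·0.187/7.96×10^-7 = 6.09×10^5 → turbulent
ε/D = 0.45/187 = 0.00241
Haaland: f = 0.02490
h_f = f(L/D)V²/(2g) = 0.02490·(2230/0.187)·2.592²/(2·9.81) = 101.7 m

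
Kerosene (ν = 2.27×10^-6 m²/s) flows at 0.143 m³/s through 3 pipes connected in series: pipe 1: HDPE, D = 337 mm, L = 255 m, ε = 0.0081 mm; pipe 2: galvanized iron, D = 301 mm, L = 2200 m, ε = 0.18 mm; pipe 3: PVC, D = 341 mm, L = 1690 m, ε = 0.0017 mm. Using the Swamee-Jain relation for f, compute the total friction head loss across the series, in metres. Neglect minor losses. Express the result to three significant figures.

H ≈ 39.5 m

Pipe 1: V = 1.603 m/s, Re = 2.38×10^5, ε/D = 2.40×10^-5, f = 0.01526, h_1 = f(L/D)V²/2g = 1.513 m
Pipe 2: V = 2.010 m/s, Re = 2.66×10^5, ε/D = 5.98×10^-4, f = 0.01902, h_2 = f(L/D)V²/2g = 28.61 m
Pipe 3: V = 1.566 m/s, Re = 2.35×10^5, ε/D = 4.99×10^-6, f = 0.01510, h_3 = f(L/D)V²/2g = 9.354 m
Series → Q common, losses add: H = Σh = 39.48 m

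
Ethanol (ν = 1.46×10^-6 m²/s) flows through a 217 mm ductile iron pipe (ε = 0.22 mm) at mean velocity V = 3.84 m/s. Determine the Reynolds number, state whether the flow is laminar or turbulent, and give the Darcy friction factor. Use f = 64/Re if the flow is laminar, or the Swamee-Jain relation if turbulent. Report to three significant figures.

Re = VD/ν = 3.840·0.217/1.46×10^-6 = 5.71×10^5
Re > 4000 → turbulent; ε/D = 0.00101
Swamee-Jain: f = 0.02034

Re ≈ 5.71×10^5; turbulent; f ≈ 0.0203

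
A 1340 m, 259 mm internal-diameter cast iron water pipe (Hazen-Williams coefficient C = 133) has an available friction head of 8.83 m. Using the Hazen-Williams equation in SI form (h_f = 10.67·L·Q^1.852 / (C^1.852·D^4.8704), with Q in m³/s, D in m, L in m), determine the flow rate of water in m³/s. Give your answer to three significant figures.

Rearranging: Q = [h_f·C^1.852·D^4.8704 / (10.67·L)]^(1/1.852)
Q = [8.83·133^1.852·0.259^4.8704 / (10.67·1340)]^0.540 = 0.07048 m³/s

Q ≈ 0.0705 m³/s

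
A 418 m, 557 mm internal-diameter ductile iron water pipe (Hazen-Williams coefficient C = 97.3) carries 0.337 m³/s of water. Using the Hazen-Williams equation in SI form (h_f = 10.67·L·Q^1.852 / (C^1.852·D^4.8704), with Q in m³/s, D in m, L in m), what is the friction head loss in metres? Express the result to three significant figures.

h_f = 10.67·418·0.337^1.852 / (97.3^1.852·0.557^4.8704) = 2.140 m

h_f ≈ 2.14 m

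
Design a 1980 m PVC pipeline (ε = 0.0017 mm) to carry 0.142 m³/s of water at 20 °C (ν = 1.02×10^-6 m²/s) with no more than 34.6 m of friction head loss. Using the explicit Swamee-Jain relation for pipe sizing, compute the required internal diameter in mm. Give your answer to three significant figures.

Swamee-Jain (Type III): D = 0.66·[ε^1.25·(LQ²/(gh_f))^4.75 + ν·Q^9.4·(L/(gh_f))^5.2]^0.04
LQ²/(gh_f) = 0.1176; L/(gh_f) = 5.833
Term 1 = ε^1.25·(…)^4.75 = 2.36×10^-12; Term 2 = ν·Q^9.4·(…)^5.2 = 1.05×10^-10
D = 0.66·(2.36×10^-12 + 1.05×10^-10)^0.04 = 0.2635 m = 264 mm
Check: V = 2.60 m/s, Re = 6.73×10^5, f = 0.01255, h_f = 32.6 m ≈ 34.6 m ✓

D ≈ 264 mm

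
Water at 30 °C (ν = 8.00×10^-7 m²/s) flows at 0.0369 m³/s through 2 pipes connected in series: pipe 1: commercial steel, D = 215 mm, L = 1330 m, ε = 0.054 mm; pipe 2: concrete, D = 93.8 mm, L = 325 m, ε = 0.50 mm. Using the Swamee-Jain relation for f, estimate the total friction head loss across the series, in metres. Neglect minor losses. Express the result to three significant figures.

H ≈ 163 m

Pipe 1: V = 1.016 m/s, Re = 2.73×10^5, ε/D = 2.51×10^-4, f = 0.01687, h_1 = f(L/D)V²/2g = 5.494 m
Pipe 2: V = 5.340 m/s, Re = 6.26×10^5, ε/D = 0.00533, f = 0.03119, h_2 = f(L/D)V²/2g = 157.1 m
Series → Q common, losses add: H = Σh = 162.6 m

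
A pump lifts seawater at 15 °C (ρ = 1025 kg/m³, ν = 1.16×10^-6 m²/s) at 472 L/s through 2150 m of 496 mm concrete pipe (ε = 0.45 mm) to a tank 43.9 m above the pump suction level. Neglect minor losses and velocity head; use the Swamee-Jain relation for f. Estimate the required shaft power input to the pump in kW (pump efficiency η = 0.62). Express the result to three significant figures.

P_shaft ≈ 534 kW

V = 4Q/(πD²) = 2.443 m/s; Re = 1.04×10^6; ε/D = 9.07×10^-4; f = 0.01958
h_f = f(L/D)V²/2g = 25.81 m
Total head H = z + h_f = 43.9 + 25.81 = 69.71 m
P_hyd = ρgQH = 1025·9.81·0.472·69.71 = 330.9 kW
P_shaft = P_hyd/η = 330.9/0.62 = 533.7 kW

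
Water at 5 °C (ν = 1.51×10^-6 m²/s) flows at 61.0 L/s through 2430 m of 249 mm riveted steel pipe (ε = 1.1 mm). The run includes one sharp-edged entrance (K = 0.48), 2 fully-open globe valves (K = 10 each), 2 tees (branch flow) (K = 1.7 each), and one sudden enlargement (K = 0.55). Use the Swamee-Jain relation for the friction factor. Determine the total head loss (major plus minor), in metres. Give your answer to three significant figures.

H_L ≈ 25.3 m

V = 4Q/(πD²) = 1.253 m/s; V²/2g = 0.07998 m
Re = 2.07×10^5, ε/D = 0.00442 → f = 0.02993 (Swamee-Jain)
Major: h_f = f(L/D)·V²/2g = 0.02993·9759·0.07998 = 23.36 m
Minor: ΣK = 24.4; h_m = ΣK·V²/2g = 1.954 m
Total H_L = 23.36 + 1.954 = 25.32 m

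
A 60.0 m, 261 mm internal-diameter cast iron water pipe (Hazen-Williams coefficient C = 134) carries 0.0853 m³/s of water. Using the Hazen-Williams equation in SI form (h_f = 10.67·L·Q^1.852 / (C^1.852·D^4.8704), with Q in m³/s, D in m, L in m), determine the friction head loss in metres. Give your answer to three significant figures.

h_f = 10.67·60.0·0.0853^1.852 / (134^1.852·0.261^4.8704) = 0.5348 m

h_f ≈ 0.535 m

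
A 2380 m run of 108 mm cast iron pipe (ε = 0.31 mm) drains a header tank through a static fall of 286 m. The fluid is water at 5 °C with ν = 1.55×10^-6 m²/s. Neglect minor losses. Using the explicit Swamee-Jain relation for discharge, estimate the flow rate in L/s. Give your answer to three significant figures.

Swamee-Jain (Type II): Q = -0.965·√(gD⁵h_f/L)·ln[ε/(3.7D) + √(3.17ν²L/(gD³h_f))]
√(gD⁵h_f/L) = √(9.81·0.108⁵·286/2380) = 0.004162
ε/(3.7D) = 7.76×10^-4; √(3.17ν²L/(gD³h_f)) = 7.16×10^-5
Q = -0.965·0.004162·ln(8.474×10^-4) = 0.02841 m³/s
Check: V = 3.10 m/s, Re = 2.16×10^5, f = 0.02666, h_f = 288 m ≈ 286 m ✓

Q ≈ 28.4 L/s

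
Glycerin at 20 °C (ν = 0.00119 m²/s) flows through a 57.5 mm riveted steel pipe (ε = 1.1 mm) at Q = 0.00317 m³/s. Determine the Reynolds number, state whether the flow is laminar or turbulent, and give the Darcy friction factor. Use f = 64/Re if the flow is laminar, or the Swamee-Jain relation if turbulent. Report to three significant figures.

Re ≈ 59.0; laminar; f = 64/Re ≈ 1.08

V = 4Q/(πD²) = 1.221 m/s
Re = VD/ν = 1.221·0.0575/0.00119 = 59.0
Re < 2300 → laminar → f = 64/Re = 1.085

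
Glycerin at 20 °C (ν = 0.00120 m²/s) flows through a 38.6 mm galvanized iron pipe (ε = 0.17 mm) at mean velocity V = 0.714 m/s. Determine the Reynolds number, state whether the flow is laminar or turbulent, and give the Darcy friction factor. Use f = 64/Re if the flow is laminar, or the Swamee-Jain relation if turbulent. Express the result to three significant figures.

Re ≈ 23.0; laminar; f = 64/Re ≈ 2.79

Re = VD/ν = 0.7140·0.0386/0.00120 = 23.0
Re < 2300 → laminar → f = 64/Re = 2.787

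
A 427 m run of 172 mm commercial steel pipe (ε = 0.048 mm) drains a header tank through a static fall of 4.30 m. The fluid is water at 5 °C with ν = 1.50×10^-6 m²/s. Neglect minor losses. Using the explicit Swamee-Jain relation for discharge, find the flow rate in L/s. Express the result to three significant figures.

Swamee-Jain (Type II): Q = -0.965·√(gD⁵h_f/L)·ln[ε/(3.7D) + √(3.17ν²L/(gD³h_f))]
√(gD⁵h_f/L) = √(9.81·0.172⁵·4.30/427) = 0.003856
ε/(3.7D) = 7.54×10^-5; √(3.17ν²L/(gD³h_f)) = 1.19×10^-4
Q = -0.965·0.003856·ln(1.945×10^-4) = 0.03180 m³/s
Check: V = 1.37 m/s, Re = 1.57×10^5, f = 0.01819, h_f = 4.31 m ≈ 4.30 m ✓

Q ≈ 31.8 L/s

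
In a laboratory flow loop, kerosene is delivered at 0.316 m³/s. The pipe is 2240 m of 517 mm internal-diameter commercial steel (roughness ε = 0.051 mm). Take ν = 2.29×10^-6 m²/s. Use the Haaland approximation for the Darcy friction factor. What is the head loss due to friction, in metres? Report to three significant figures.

V = 4Q/(πD²) = 4·0.316/(π·0.517²) = 1.505 m/s
Re = VD/ν = 1.505·0.517/2.29×10^-6 = 3.40×10^5 → turbulent
ε/D = 0.051/517 = 9.86×10^-5
Haaland: f = 0.01496
h_f = f(L/D)V²/(2g) = 0.01496·(2240/0.517)·1.505²/(2·9.81) = 7.484 m

h_f ≈ 7.48 m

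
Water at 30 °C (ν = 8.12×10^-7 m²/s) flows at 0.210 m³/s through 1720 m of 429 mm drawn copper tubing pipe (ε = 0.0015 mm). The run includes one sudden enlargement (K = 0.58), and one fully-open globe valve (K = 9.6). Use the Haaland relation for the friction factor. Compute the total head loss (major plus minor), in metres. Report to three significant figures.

V = 4Q/(πD²) = 1.453 m/s; V²/2g = 0.1076 m
Re = 7.68×10^5, ε/D = 3.50×10^-6 → f = 0.01217 (Haaland)
Major: h_f = f(L/D)·V²/2g = 0.01217·4009·0.1076 = 5.248 m
Minor: ΣK = 10.2; h_m = ΣK·V²/2g = 1.095 m
Total H_L = 5.248 + 1.095 = 6.343 m

H_L ≈ 6.34 m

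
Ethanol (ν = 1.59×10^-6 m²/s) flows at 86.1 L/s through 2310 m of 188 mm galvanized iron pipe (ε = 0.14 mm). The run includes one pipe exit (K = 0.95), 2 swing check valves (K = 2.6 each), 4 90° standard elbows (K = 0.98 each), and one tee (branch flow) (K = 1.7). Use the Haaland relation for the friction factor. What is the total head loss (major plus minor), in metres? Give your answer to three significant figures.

V = 4Q/(πD²) = 3.102 m/s; V²/2g = 0.4903 m
Re = 3.67×10^5, ε/D = 7.45×10^-4 → f = 0.01919 (Haaland)
Major: h_f = f(L/D)·V²/2g = 0.01919·12287·0.4903 = 115.6 m
Minor: ΣK = 11.8; h_m = ΣK·V²/2g = 5.771 m
Total H_L = 115.6 + 5.771 = 121.4 m

H_L ≈ 121 m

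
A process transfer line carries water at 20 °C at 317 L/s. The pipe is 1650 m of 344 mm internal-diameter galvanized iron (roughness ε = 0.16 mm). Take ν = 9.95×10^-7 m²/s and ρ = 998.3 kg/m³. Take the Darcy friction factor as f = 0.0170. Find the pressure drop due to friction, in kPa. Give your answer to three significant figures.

V = 4Q/(πD²) = 4·0.317/(π·0.344²) = 3.411 m/s
h_f = f(L/D)V²/(2g) = 0.01700·(1650/0.344)·3.411²/(2·9.81) = 48.35 m
Δp = ρg·h_f = 998.3·9.81·48.35 = 473.5 kPa

Δp ≈ 473 kPa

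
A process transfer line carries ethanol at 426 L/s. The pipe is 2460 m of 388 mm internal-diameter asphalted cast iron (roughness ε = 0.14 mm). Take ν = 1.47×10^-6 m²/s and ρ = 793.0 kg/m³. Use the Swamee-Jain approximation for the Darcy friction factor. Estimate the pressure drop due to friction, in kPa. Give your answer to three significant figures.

V = 4Q/(πD²) = 4·0.426/(π·0.388²) = 3.603 m/s
Re = VD/ν = 3.603·0.388/1.47×10^-6 = 9.51×10^5 → turbulent
ε/D = 0.14/388 = 3.61×10^-4
Swamee-Jain: f = 0.01631
h_f = f(L/D)V²/(2g) = 0.01631·(2460/0.388)·3.603²/(2·9.81) = 68.40 m
Δp = ρg·h_f = 793.0·9.81·68.40 = 532.1 kPa

Δp ≈ 532 kPa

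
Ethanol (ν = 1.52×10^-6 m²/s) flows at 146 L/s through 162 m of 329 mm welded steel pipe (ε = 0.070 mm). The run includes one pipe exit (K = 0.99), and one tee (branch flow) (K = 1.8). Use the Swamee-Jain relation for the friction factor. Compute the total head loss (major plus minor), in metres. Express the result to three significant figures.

V = 4Q/(πD²) = 1.717 m/s; V²/2g = 0.1503 m
Re = 3.72×10^5, ε/D = 2.13×10^-4 → f = 0.01605 (Swamee-Jain)
Major: h_f = f(L/D)·V²/2g = 0.01605·492.4·0.1503 = 1.188 m
Minor: ΣK = 2.79; h_m = ΣK·V²/2g = 0.4194 m
Total H_L = 1.188 + 0.4194 = 1.608 m

H_L ≈ 1.61 m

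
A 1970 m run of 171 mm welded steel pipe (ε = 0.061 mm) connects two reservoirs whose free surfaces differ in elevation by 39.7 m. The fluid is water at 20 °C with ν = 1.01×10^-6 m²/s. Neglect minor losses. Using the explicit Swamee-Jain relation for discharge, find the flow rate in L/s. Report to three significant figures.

Q ≈ 45.6 L/s

Swamee-Jain (Type II): Q = -0.965·√(gD⁵h_f/L)·ln[ε/(3.7D) + √(3.17ν²L/(gD³h_f))]
√(gD⁵h_f/L) = √(9.81·0.171⁵·39.7/1970) = 0.005376
ε/(3.7D) = 9.64×10^-5; √(3.17ν²L/(gD³h_f)) = 5.72×10^-5
Q = -0.965·0.005376·ln(1.536×10^-4) = 0.04556 m³/s
Check: V = 1.98 m/s, Re = 3.36×10^5, f = 0.01729, h_f = 39.9 m ≈ 39.7 m ✓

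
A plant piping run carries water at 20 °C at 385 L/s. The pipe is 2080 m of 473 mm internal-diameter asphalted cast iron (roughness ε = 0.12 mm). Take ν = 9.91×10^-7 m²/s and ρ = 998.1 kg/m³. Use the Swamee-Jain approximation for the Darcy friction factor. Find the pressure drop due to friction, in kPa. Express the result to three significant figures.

V = 4Q/(πD²) = 4·0.385/(π·0.473²) = 2.191 m/s
Re = VD/ν = 2.191·0.473/9.91×10^-7 = 1.05×10^6 → turbulent
ε/D = 0.12/473 = 2.54×10^-4
Swamee-Jain: f = 0.01529
h_f = f(L/D)V²/(2g) = 0.01529·(2080/0.473)·2.191²/(2·9.81) = 16.45 m
Δp = ρg·h_f = 998.1·9.81·16.45 = 161.1 kPa

Δp ≈ 161 kPa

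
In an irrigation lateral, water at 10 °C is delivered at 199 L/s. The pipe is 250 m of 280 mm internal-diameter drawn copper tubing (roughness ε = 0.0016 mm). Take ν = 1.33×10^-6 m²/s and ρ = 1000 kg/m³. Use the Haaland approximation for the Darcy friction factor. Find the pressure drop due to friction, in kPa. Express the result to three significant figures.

Δp ≈ 58.1 kPa

V = 4Q/(πD²) = 4·0.199/(π·0.280²) = 3.232 m/s
Re = VD/ν = 3.232·0.280/1.33×10^-6 = 6.80×10^5 → turbulent
ε/D = 0.0016/280 = 5.71×10^-6
Haaland: f = 0.01245
h_f = f(L/D)V²/(2g) = 0.01245·(250/0.280)·3.232²/(2·9.81) = 5.918 m
Δp = ρg·h_f = 1000·9.81·5.918 = 58.05 kPa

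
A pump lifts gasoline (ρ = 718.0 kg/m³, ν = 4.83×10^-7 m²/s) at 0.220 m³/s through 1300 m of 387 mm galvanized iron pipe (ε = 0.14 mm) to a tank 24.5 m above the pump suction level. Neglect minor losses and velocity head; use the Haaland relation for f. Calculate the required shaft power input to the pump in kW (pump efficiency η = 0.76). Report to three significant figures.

V = 4Q/(πD²) = 1.870 m/s; Re = 1.50×10^6; ε/D = 3.62×10^-4; f = 0.01596
h_f = f(L/D)V²/2g = 9.558 m
Total head H = z + h_f = 24.5 + 9.558 = 34.06 m
P_hyd = ρgQH = 718.0·9.81·0.220·34.06 = 52.78 kW
P_shaft = P_hyd/η = 52.78/0.76 = 69.44 kW

P_shaft ≈ 69.4 kW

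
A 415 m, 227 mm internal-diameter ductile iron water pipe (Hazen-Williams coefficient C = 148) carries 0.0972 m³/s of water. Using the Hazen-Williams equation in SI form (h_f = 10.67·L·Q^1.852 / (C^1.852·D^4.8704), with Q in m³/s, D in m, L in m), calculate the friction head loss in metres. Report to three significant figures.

h_f ≈ 7.73 m

h_f = 10.67·415·0.0972^1.852 / (148^1.852·0.227^4.8704) = 7.735 m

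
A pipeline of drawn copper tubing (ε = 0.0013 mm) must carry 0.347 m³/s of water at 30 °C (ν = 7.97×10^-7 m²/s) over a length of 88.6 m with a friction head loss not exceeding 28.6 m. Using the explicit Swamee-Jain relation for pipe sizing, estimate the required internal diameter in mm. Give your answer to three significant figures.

Swamee-Jain (Type III): D = 0.66·[ε^1.25·(LQ²/(gh_f))^4.75 + ν·Q^9.4·(L/(gh_f))^5.2]^0.04
LQ²/(gh_f) = 0.03802; L/(gh_f) = 0.3158
Term 1 = ε^1.25·(…)^4.75 = 7.90×10^-15; Term 2 = ν·Q^9.4·(…)^5.2 = 9.49×10^-14
D = 0.66·(7.90×10^-15 + 9.49×10^-14)^0.04 = 0.1995 m = 200 mm
Check: V = 11.1 m/s, Re = 2.78×10^6, f = 0.01015, h_f = 28.3 m ≈ 28.6 m ✓

D ≈ 200 mm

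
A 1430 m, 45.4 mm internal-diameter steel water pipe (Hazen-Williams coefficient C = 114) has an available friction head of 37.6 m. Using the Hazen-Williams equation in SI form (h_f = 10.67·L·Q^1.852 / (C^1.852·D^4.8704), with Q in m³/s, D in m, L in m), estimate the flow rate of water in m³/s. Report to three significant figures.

Q ≈ 0.00131 m³/s

Rearranging: Q = [h_f·C^1.852·D^4.8704 / (10.67·L)]^(1/1.852)
Q = [37.6·114^1.852·0.0454^4.8704 / (10.67·1430)]^0.540 = 0.001309 m³/s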